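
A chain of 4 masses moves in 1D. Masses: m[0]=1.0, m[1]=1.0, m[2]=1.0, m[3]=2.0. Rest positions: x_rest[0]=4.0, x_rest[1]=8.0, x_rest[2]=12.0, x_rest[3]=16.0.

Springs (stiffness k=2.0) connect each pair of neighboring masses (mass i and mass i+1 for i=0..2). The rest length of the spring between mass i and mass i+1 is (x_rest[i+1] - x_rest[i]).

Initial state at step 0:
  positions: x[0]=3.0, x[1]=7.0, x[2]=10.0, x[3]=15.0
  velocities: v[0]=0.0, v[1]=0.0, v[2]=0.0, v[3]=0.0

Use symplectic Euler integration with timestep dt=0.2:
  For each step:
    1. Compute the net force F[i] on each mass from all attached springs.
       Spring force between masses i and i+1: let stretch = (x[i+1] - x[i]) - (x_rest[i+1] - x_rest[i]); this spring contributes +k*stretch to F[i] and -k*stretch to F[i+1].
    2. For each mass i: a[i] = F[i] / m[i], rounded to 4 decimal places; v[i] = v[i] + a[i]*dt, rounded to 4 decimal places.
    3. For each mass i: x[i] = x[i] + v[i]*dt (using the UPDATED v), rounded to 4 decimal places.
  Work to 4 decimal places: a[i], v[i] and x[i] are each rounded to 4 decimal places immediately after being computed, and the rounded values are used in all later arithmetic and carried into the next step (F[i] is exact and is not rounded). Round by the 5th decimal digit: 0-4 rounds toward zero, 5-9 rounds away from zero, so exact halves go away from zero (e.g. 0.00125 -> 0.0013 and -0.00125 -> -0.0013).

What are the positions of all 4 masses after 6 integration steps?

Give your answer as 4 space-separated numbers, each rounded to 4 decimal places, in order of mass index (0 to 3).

Answer: 2.7336 6.5750 11.5077 14.5919

Derivation:
Step 0: x=[3.0000 7.0000 10.0000 15.0000] v=[0.0000 0.0000 0.0000 0.0000]
Step 1: x=[3.0000 6.9200 10.1600 14.9600] v=[0.0000 -0.4000 0.8000 -0.2000]
Step 2: x=[2.9936 6.7856 10.4448 14.8880] v=[-0.0320 -0.6720 1.4240 -0.3600]
Step 3: x=[2.9706 6.6406 10.7923 14.7983] v=[-0.1152 -0.7251 1.7376 -0.4486]
Step 4: x=[2.9212 6.5341 11.1282 14.7083] v=[-0.2472 -0.5324 1.6793 -0.4498]
Step 5: x=[2.8408 6.5061 11.3829 14.6351] v=[-0.4020 -0.1399 1.2737 -0.3658]
Step 6: x=[2.7336 6.5750 11.5077 14.5919] v=[-0.5359 0.3447 0.6239 -0.2162]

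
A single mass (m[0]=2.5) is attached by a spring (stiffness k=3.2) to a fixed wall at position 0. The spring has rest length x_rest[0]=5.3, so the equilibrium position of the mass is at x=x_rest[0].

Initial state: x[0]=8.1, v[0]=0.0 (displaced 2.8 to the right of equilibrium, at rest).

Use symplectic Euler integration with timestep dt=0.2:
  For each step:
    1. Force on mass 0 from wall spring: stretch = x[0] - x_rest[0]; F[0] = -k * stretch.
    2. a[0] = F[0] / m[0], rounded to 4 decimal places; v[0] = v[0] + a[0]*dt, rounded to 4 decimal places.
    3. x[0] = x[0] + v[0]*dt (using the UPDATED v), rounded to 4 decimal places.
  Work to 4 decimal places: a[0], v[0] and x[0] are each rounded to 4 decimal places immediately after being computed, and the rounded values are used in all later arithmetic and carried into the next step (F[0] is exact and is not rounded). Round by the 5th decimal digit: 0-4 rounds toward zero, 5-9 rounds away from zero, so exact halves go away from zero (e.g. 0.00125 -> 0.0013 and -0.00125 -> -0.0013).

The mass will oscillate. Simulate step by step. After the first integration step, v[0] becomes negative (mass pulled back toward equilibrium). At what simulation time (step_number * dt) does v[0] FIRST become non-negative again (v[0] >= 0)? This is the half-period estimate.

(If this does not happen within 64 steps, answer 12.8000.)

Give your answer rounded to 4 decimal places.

Answer: 2.8000

Derivation:
Step 0: x=[8.1000] v=[0.0000]
Step 1: x=[7.9566] v=[-0.7168]
Step 2: x=[7.6772] v=[-1.3969]
Step 3: x=[7.2761] v=[-2.0055]
Step 4: x=[6.7738] v=[-2.5114]
Step 5: x=[6.1961] v=[-2.8887]
Step 6: x=[5.5725] v=[-3.1181]
Step 7: x=[4.9349] v=[-3.1879]
Step 8: x=[4.3160] v=[-3.0944]
Step 9: x=[3.7475] v=[-2.8425]
Step 10: x=[3.2585] v=[-2.4451]
Step 11: x=[2.8740] v=[-1.9225]
Step 12: x=[2.6137] v=[-1.3014]
Step 13: x=[2.4910] v=[-0.6137]
Step 14: x=[2.5121] v=[0.1054]
First v>=0 after going negative at step 14, time=2.8000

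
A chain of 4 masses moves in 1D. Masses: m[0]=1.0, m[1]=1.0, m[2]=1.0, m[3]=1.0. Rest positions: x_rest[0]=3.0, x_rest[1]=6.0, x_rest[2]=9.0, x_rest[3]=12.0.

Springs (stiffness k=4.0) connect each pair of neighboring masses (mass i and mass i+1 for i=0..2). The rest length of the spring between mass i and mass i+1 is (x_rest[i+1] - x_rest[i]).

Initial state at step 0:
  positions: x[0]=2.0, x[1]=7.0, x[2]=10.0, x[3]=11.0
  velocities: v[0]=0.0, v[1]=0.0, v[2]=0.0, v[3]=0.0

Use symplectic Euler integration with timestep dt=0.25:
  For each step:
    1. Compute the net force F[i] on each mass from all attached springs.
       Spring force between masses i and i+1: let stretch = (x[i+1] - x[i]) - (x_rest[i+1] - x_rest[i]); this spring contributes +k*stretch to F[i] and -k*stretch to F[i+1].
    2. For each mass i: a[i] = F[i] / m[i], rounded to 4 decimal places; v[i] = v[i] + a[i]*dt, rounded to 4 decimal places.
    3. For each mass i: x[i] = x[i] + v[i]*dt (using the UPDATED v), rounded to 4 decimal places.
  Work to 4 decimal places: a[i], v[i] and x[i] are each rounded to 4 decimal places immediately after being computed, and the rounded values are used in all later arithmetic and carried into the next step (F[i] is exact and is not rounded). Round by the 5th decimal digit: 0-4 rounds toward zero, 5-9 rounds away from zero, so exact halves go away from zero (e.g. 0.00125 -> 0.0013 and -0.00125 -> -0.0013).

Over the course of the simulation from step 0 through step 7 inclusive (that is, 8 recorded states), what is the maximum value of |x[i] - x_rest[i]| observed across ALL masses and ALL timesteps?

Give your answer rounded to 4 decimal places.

Step 0: x=[2.0000 7.0000 10.0000 11.0000] v=[0.0000 0.0000 0.0000 0.0000]
Step 1: x=[2.5000 6.5000 9.5000 11.5000] v=[2.0000 -2.0000 -2.0000 2.0000]
Step 2: x=[3.2500 5.7500 8.7500 12.2500] v=[3.0000 -3.0000 -3.0000 3.0000]
Step 3: x=[3.8750 5.1250 8.1250 12.8750] v=[2.5000 -2.5000 -2.5000 2.5000]
Step 4: x=[4.0625 4.9375 7.9375 13.0625] v=[0.7500 -0.7500 -0.7500 0.7500]
Step 5: x=[3.7188 5.2813 8.2813 12.7188] v=[-1.3750 1.3750 1.3750 -1.3750]
Step 6: x=[3.0157 5.9844 8.9844 12.0157] v=[-2.8125 2.8125 2.8125 -2.8125]
Step 7: x=[2.3048 6.6954 9.6954 11.3048] v=[-2.8438 2.8438 2.8438 -2.8438]
Max displacement = 1.0625

Answer: 1.0625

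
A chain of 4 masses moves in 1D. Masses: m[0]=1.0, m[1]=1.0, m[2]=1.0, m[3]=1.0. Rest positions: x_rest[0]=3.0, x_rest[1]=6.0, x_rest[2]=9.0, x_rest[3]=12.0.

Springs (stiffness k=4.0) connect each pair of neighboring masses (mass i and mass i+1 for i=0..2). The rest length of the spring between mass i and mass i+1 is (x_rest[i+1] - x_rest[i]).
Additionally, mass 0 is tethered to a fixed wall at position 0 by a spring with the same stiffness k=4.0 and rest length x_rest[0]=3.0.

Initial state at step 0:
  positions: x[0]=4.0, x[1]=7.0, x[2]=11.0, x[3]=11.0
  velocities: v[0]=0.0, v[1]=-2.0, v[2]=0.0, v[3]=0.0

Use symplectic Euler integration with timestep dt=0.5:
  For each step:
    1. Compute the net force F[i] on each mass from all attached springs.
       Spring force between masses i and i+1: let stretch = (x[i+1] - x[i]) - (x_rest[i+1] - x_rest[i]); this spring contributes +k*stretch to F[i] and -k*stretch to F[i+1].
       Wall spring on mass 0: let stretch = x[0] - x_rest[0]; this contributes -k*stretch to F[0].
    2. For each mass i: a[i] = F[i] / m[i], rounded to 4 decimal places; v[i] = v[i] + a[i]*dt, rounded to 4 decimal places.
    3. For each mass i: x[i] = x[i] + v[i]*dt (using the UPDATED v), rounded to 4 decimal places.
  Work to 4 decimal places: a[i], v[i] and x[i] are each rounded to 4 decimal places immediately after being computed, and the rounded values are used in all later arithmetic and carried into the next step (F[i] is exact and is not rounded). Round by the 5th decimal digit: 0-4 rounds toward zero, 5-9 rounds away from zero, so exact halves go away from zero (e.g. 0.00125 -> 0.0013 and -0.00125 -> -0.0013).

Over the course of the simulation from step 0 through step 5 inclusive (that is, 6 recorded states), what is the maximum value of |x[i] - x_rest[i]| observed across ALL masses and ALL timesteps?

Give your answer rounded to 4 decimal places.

Step 0: x=[4.0000 7.0000 11.0000 11.0000] v=[0.0000 -2.0000 0.0000 0.0000]
Step 1: x=[3.0000 7.0000 7.0000 14.0000] v=[-2.0000 0.0000 -8.0000 6.0000]
Step 2: x=[3.0000 3.0000 10.0000 13.0000] v=[0.0000 -8.0000 6.0000 -2.0000]
Step 3: x=[0.0000 6.0000 9.0000 12.0000] v=[-6.0000 6.0000 -2.0000 -2.0000]
Step 4: x=[3.0000 6.0000 8.0000 11.0000] v=[6.0000 0.0000 -2.0000 -2.0000]
Step 5: x=[6.0000 5.0000 8.0000 10.0000] v=[6.0000 -2.0000 0.0000 -2.0000]
Max displacement = 3.0000

Answer: 3.0000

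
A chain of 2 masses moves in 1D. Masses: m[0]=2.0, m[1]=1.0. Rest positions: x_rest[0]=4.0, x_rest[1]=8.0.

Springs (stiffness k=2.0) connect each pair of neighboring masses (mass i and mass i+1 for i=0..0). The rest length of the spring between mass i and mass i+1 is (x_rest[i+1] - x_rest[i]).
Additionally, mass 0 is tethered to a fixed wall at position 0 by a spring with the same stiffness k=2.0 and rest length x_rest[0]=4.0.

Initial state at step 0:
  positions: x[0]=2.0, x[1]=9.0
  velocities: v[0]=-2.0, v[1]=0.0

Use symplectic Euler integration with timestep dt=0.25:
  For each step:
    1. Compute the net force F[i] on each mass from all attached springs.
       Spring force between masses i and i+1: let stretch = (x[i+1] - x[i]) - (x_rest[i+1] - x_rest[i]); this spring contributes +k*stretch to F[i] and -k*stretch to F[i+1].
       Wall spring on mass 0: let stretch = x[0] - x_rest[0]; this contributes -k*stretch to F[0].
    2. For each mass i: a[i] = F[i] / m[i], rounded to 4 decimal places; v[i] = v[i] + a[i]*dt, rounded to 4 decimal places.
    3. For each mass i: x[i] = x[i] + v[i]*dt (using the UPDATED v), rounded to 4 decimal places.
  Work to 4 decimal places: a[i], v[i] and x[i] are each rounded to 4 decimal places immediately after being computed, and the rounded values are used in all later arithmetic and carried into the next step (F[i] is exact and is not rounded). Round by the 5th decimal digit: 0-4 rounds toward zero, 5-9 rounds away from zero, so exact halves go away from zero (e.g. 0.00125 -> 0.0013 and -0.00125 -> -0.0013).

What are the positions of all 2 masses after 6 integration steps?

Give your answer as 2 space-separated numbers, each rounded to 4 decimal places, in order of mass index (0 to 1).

Step 0: x=[2.0000 9.0000] v=[-2.0000 0.0000]
Step 1: x=[1.8125 8.6250] v=[-0.7500 -1.5000]
Step 2: x=[1.9375 7.8984] v=[0.5000 -2.9063]
Step 3: x=[2.3140 6.9267] v=[1.5059 -3.8868]
Step 4: x=[2.8342 5.8784] v=[2.0806 -4.1932]
Step 5: x=[3.3675 4.9496] v=[2.1331 -3.7153]
Step 6: x=[3.7892 4.3230] v=[1.6868 -2.5064]

Answer: 3.7892 4.3230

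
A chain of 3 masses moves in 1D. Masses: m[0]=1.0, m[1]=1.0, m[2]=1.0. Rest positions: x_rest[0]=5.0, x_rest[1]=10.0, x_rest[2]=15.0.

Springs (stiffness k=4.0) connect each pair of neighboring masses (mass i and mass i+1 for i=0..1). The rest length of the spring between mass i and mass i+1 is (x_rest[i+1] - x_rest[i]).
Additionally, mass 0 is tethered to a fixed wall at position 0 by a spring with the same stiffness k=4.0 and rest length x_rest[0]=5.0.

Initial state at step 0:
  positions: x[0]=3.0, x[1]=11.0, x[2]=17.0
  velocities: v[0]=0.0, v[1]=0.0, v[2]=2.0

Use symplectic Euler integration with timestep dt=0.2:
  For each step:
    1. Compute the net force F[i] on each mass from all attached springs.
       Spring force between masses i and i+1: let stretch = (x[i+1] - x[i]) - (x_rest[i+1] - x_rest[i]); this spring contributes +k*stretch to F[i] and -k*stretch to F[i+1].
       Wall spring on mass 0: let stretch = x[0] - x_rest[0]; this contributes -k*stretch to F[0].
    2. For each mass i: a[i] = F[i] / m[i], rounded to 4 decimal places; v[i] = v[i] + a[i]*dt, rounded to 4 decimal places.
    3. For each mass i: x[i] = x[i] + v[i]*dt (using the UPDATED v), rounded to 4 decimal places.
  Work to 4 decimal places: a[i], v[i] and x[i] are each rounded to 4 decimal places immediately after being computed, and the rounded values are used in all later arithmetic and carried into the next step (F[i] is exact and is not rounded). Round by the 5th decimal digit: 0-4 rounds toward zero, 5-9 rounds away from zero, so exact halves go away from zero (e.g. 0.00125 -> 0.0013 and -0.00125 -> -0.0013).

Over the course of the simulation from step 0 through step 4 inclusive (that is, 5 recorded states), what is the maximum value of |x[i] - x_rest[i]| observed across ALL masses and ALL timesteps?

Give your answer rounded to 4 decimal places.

Step 0: x=[3.0000 11.0000 17.0000] v=[0.0000 0.0000 2.0000]
Step 1: x=[3.8000 10.6800 17.2400] v=[4.0000 -1.6000 1.2000]
Step 2: x=[5.0928 10.3088 17.2304] v=[6.4640 -1.8560 -0.0480]
Step 3: x=[6.4053 10.2105 16.9133] v=[6.5626 -0.4915 -1.5853]
Step 4: x=[7.3018 10.5758 16.3238] v=[4.4825 1.8266 -2.9475]
Max displacement = 2.3018

Answer: 2.3018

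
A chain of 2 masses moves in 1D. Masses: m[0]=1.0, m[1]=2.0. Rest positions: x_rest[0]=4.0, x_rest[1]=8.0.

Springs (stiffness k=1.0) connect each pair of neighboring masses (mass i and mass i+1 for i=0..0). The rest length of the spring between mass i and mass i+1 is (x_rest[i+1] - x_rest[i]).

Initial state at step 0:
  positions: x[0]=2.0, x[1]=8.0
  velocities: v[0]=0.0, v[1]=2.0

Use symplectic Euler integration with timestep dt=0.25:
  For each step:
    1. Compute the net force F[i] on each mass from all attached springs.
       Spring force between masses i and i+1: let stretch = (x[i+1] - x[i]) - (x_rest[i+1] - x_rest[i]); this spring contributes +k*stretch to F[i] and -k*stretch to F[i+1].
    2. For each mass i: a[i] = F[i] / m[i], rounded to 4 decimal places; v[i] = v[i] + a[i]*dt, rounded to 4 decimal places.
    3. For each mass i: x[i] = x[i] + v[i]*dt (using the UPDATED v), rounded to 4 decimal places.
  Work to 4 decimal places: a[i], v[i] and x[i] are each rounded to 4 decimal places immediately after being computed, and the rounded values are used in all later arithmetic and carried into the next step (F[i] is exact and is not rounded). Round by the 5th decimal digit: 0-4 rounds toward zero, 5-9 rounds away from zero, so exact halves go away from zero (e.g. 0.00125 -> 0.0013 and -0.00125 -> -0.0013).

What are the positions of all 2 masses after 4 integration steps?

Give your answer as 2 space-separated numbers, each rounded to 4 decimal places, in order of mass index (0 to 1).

Answer: 3.3770 9.3115

Derivation:
Step 0: x=[2.0000 8.0000] v=[0.0000 2.0000]
Step 1: x=[2.1250 8.4375] v=[0.5000 1.7500]
Step 2: x=[2.3945 8.8027] v=[1.0781 1.4609]
Step 3: x=[2.8146 9.0927] v=[1.6802 1.1599]
Step 4: x=[3.3770 9.3115] v=[2.2497 0.8751]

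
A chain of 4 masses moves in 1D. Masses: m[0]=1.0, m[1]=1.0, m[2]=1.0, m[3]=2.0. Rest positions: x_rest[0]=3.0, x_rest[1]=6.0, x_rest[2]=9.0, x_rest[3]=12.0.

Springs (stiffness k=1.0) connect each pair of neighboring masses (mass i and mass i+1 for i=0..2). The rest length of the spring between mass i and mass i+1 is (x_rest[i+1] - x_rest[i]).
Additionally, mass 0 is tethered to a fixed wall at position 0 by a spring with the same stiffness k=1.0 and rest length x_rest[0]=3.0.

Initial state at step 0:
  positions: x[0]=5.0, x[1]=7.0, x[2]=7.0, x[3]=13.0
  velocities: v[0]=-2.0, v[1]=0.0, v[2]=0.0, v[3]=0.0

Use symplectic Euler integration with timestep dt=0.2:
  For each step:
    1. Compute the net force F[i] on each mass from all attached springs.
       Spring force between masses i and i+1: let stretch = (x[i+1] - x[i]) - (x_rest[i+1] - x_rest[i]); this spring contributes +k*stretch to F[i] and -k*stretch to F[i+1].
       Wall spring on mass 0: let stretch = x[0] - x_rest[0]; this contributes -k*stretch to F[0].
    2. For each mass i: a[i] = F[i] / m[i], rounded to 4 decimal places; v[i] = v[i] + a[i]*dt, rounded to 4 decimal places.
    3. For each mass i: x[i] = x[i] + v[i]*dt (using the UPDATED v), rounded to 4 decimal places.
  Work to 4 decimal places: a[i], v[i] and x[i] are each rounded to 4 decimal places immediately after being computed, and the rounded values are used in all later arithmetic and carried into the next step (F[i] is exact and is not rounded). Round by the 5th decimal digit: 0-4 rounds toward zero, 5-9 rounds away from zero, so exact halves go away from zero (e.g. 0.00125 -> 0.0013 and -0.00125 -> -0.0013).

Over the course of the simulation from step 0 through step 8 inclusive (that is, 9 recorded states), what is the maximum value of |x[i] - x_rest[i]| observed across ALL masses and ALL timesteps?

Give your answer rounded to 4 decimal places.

Answer: 2.4099

Derivation:
Step 0: x=[5.0000 7.0000 7.0000 13.0000] v=[-2.0000 0.0000 0.0000 0.0000]
Step 1: x=[4.4800 6.9200 7.2400 12.9400] v=[-2.6000 -0.4000 1.2000 -0.3000]
Step 2: x=[3.8784 6.7552 7.6952 12.8260] v=[-3.0080 -0.8240 2.2760 -0.5700]
Step 3: x=[3.2367 6.5129 8.3180 12.6694] v=[-3.2083 -1.2114 3.1142 -0.7831]
Step 4: x=[2.5966 6.2118 9.0427 12.4858] v=[-3.2004 -1.5056 3.6235 -0.9182]
Step 5: x=[1.9973 5.8793 9.7919 12.2933] v=[-2.9967 -1.6625 3.7459 -0.9625]
Step 6: x=[1.4733 5.5480 10.4846 12.1108] v=[-2.6198 -1.6564 3.4637 -0.9126]
Step 7: x=[1.0534 5.2512 11.0449 11.9558] v=[-2.0995 -1.4840 2.8016 -0.7752]
Step 8: x=[0.7593 5.0182 11.4099 11.8425] v=[-1.4706 -1.1648 1.8250 -0.5663]
Max displacement = 2.4099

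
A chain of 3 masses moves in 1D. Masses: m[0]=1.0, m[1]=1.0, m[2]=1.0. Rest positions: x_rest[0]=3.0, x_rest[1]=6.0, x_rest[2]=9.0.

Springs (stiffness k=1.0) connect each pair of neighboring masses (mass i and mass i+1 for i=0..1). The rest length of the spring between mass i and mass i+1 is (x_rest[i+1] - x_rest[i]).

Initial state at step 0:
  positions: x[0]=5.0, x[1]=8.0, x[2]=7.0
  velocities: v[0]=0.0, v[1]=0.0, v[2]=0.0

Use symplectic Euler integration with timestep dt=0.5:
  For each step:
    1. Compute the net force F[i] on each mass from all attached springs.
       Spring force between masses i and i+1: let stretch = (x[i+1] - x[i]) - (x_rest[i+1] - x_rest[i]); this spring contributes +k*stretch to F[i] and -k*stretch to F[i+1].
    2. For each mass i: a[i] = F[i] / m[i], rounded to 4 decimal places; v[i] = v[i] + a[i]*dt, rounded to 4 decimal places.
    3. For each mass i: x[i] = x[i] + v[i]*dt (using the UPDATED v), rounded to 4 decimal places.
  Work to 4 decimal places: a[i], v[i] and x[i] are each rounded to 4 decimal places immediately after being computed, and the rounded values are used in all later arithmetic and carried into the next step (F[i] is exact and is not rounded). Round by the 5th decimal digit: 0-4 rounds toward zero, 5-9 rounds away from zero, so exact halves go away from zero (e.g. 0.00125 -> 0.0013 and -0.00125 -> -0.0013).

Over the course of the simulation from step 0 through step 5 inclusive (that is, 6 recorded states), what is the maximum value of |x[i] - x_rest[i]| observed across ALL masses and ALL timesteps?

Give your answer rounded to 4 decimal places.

Answer: 2.4688

Derivation:
Step 0: x=[5.0000 8.0000 7.0000] v=[0.0000 0.0000 0.0000]
Step 1: x=[5.0000 7.0000 8.0000] v=[0.0000 -2.0000 2.0000]
Step 2: x=[4.7500 5.7500 9.5000] v=[-0.5000 -2.5000 3.0000]
Step 3: x=[4.0000 5.1875 10.8125] v=[-1.5000 -1.1250 2.6250]
Step 4: x=[2.7969 5.7344 11.4688] v=[-2.4063 1.0938 1.3125]
Step 5: x=[1.5781 6.9806 11.4415] v=[-2.4376 2.4923 -0.0547]
Max displacement = 2.4688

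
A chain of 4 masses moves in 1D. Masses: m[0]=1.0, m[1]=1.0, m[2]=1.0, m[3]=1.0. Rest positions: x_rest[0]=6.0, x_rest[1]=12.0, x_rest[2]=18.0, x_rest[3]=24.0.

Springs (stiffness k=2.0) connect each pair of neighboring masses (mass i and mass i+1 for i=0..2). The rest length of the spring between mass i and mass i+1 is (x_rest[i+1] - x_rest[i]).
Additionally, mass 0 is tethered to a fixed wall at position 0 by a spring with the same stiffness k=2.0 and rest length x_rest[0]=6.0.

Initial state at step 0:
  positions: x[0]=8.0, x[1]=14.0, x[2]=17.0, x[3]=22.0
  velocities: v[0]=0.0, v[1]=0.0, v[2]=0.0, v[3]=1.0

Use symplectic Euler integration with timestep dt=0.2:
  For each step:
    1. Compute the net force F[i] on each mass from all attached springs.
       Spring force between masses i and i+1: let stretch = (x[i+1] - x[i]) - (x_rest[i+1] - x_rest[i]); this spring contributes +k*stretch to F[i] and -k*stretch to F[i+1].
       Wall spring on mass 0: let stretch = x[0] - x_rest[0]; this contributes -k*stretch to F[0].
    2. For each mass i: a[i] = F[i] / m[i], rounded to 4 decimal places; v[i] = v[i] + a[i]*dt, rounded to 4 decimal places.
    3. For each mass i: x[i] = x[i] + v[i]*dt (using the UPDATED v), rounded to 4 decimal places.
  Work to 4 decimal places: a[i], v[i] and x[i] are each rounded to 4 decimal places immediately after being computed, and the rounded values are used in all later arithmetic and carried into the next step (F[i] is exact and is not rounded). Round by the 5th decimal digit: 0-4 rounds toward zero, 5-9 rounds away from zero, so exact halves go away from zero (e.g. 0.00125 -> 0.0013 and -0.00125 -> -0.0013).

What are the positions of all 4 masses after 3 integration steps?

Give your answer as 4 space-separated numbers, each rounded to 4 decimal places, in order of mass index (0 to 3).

Step 0: x=[8.0000 14.0000 17.0000 22.0000] v=[0.0000 0.0000 0.0000 1.0000]
Step 1: x=[7.8400 13.7600 17.1600 22.2800] v=[-0.8000 -1.2000 0.8000 1.4000]
Step 2: x=[7.5264 13.3184 17.4576 22.6304] v=[-1.5680 -2.2080 1.4880 1.7520]
Step 3: x=[7.0740 12.7446 17.8379 23.0470] v=[-2.2618 -2.8691 1.9014 2.0829]

Answer: 7.0740 12.7446 17.8379 23.0470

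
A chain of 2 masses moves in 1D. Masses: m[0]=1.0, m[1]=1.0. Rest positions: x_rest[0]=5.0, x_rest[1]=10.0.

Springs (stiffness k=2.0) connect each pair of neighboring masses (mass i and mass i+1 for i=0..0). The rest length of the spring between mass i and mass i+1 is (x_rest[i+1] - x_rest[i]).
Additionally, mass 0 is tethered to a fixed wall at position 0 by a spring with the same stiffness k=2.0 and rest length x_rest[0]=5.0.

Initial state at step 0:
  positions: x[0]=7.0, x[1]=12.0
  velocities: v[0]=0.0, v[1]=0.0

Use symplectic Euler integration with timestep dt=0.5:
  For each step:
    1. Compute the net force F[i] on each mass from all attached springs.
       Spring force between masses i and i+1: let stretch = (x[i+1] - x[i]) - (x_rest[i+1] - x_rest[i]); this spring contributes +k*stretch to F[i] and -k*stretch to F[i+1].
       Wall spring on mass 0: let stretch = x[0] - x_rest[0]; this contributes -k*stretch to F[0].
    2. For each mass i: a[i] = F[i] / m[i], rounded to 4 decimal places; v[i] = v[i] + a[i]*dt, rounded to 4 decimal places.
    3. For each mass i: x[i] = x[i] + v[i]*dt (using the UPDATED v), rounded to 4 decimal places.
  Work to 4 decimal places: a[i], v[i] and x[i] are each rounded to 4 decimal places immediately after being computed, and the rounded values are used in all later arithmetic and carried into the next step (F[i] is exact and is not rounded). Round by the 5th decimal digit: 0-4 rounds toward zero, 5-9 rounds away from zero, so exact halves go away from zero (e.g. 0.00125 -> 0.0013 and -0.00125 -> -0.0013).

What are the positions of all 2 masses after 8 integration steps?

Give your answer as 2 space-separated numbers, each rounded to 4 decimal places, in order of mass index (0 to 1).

Answer: 3.3750 8.2735

Derivation:
Step 0: x=[7.0000 12.0000] v=[0.0000 0.0000]
Step 1: x=[6.0000 12.0000] v=[-2.0000 0.0000]
Step 2: x=[5.0000 11.5000] v=[-2.0000 -1.0000]
Step 3: x=[4.7500 10.2500] v=[-0.5000 -2.5000]
Step 4: x=[4.8750 8.7500] v=[0.2500 -3.0000]
Step 5: x=[4.5000 7.8125] v=[-0.7500 -1.8750]
Step 6: x=[3.5313 7.7188] v=[-1.9375 -0.1875]
Step 7: x=[2.8907 8.0313] v=[-1.2813 0.6250]
Step 8: x=[3.3750 8.2735] v=[0.9686 0.4844]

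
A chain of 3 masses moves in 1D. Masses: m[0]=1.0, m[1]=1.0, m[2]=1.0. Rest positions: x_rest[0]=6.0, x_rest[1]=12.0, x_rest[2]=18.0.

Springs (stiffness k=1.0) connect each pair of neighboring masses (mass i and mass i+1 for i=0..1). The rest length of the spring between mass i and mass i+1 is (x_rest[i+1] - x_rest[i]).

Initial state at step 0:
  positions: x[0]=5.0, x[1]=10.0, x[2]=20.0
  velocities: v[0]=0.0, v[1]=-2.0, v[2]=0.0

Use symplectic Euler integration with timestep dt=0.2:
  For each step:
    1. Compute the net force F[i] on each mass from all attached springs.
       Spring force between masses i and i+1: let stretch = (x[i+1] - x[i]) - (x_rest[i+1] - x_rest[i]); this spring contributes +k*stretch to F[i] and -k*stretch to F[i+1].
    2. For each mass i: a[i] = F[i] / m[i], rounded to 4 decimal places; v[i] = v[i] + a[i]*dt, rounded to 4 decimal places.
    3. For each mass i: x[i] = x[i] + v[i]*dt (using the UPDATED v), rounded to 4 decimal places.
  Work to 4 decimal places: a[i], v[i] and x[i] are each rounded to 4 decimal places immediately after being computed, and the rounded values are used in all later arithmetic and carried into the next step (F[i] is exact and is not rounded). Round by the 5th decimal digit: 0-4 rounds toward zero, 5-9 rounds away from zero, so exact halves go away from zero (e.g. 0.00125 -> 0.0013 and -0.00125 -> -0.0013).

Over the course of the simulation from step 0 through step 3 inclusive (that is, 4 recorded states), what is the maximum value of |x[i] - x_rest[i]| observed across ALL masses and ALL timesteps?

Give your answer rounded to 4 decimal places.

Answer: 2.2000

Derivation:
Step 0: x=[5.0000 10.0000 20.0000] v=[0.0000 -2.0000 0.0000]
Step 1: x=[4.9600 9.8000 19.8400] v=[-0.2000 -1.0000 -0.8000]
Step 2: x=[4.8736 9.8080 19.5184] v=[-0.4320 0.0400 -1.6080]
Step 3: x=[4.7446 10.0070 19.0484] v=[-0.6451 0.9952 -2.3501]
Max displacement = 2.2000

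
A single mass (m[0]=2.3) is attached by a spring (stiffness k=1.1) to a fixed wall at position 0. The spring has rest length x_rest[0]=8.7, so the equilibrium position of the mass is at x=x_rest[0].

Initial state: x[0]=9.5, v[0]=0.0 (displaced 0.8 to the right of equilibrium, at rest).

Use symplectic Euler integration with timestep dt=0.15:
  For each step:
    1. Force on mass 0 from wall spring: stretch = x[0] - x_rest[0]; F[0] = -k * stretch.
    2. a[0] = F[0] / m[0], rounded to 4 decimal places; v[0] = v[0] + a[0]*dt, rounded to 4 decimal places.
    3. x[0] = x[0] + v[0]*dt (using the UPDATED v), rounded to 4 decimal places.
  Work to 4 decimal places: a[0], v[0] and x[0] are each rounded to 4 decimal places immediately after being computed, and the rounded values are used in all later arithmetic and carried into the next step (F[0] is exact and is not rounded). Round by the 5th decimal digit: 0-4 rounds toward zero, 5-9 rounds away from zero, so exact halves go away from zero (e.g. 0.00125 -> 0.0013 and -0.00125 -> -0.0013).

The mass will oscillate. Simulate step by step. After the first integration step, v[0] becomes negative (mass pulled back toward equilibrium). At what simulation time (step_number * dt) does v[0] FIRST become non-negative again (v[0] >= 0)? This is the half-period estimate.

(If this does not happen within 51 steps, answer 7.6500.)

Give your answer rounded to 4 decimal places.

Step 0: x=[9.5000] v=[0.0000]
Step 1: x=[9.4914] v=[-0.0574]
Step 2: x=[9.4743] v=[-0.1142]
Step 3: x=[9.4488] v=[-0.1697]
Step 4: x=[9.4153] v=[-0.2234]
Step 5: x=[9.3741] v=[-0.2747]
Step 6: x=[9.3256] v=[-0.3231]
Step 7: x=[9.2704] v=[-0.3680]
Step 8: x=[9.2091] v=[-0.4089]
Step 9: x=[9.1423] v=[-0.4454]
Step 10: x=[9.0707] v=[-0.4771]
Step 11: x=[8.9951] v=[-0.5037]
Step 12: x=[8.9164] v=[-0.5249]
Step 13: x=[8.8353] v=[-0.5404]
Step 14: x=[8.7528] v=[-0.5501]
Step 15: x=[8.6697] v=[-0.5539]
Step 16: x=[8.5869] v=[-0.5517]
Step 17: x=[8.5054] v=[-0.5436]
Step 18: x=[8.4260] v=[-0.5296]
Step 19: x=[8.3495] v=[-0.5100]
Step 20: x=[8.2768] v=[-0.4849]
Step 21: x=[8.2086] v=[-0.4545]
Step 22: x=[8.1457] v=[-0.4193]
Step 23: x=[8.0888] v=[-0.3795]
Step 24: x=[8.0384] v=[-0.3357]
Step 25: x=[7.9952] v=[-0.2882]
Step 26: x=[7.9596] v=[-0.2376]
Step 27: x=[7.9319] v=[-0.1845]
Step 28: x=[7.9125] v=[-0.1294]
Step 29: x=[7.9016] v=[-0.0729]
Step 30: x=[7.8993] v=[-0.0156]
Step 31: x=[7.9056] v=[0.0418]
First v>=0 after going negative at step 31, time=4.6500

Answer: 4.6500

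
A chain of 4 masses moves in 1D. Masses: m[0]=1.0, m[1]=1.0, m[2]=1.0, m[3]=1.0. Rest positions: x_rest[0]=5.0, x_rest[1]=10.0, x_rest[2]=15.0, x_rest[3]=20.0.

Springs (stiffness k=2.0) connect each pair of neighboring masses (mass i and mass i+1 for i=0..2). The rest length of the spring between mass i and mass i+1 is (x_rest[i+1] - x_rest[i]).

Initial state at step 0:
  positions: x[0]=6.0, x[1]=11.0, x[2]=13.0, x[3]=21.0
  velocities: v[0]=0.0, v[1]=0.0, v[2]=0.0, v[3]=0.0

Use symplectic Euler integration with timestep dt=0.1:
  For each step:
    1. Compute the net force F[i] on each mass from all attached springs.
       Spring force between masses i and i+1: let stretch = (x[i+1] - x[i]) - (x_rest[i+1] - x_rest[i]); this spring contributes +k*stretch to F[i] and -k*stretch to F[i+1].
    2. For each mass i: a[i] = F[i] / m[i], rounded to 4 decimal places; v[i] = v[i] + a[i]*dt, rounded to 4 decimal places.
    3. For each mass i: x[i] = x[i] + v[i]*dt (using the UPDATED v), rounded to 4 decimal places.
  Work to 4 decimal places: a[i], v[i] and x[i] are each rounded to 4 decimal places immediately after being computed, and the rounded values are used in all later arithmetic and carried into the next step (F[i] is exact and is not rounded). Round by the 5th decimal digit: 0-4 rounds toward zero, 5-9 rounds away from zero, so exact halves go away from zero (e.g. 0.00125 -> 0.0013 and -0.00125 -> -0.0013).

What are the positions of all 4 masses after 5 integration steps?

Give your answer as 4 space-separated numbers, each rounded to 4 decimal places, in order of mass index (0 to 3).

Step 0: x=[6.0000 11.0000 13.0000 21.0000] v=[0.0000 0.0000 0.0000 0.0000]
Step 1: x=[6.0000 10.9400 13.1200 20.9400] v=[0.0000 -0.6000 1.2000 -0.6000]
Step 2: x=[5.9988 10.8248 13.3528 20.8236] v=[-0.0120 -1.1520 2.3280 -1.1640]
Step 3: x=[5.9941 10.6636 13.6845 20.6578] v=[-0.0468 -1.6116 3.3166 -1.6582]
Step 4: x=[5.9828 10.4695 14.0952 20.4525] v=[-0.1129 -1.9413 4.1071 -2.0529]
Step 5: x=[5.9612 10.2582 14.5605 20.2201] v=[-0.2156 -2.1135 4.6534 -2.3244]

Answer: 5.9612 10.2582 14.5605 20.2201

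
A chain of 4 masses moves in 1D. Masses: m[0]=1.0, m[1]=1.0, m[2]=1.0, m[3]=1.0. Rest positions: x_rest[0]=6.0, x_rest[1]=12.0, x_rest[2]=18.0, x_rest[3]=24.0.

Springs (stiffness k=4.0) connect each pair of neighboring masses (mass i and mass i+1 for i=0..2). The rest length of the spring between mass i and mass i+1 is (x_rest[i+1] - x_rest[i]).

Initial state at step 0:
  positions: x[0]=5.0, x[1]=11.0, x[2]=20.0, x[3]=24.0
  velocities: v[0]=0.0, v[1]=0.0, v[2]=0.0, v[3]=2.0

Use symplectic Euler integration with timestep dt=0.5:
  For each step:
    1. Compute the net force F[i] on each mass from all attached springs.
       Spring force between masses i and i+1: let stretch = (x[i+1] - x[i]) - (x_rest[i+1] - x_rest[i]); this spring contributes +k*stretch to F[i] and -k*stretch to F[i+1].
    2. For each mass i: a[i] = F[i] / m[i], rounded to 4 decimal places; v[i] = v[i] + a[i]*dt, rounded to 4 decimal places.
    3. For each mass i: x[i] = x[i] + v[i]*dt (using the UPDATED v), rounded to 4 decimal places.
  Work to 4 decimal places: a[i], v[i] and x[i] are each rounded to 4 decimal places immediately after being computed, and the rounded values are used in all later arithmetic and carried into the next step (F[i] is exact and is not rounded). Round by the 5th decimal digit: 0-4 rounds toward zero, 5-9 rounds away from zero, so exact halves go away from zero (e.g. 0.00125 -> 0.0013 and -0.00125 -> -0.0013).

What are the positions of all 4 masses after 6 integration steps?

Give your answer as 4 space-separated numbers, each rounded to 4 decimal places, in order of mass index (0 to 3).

Step 0: x=[5.0000 11.0000 20.0000 24.0000] v=[0.0000 0.0000 0.0000 2.0000]
Step 1: x=[5.0000 14.0000 15.0000 27.0000] v=[0.0000 6.0000 -10.0000 6.0000]
Step 2: x=[8.0000 9.0000 21.0000 24.0000] v=[6.0000 -10.0000 12.0000 -6.0000]
Step 3: x=[6.0000 15.0000 18.0000 24.0000] v=[-4.0000 12.0000 -6.0000 0.0000]
Step 4: x=[7.0000 15.0000 18.0000 24.0000] v=[2.0000 0.0000 0.0000 0.0000]
Step 5: x=[10.0000 10.0000 21.0000 24.0000] v=[6.0000 -10.0000 6.0000 0.0000]
Step 6: x=[7.0000 16.0000 16.0000 27.0000] v=[-6.0000 12.0000 -10.0000 6.0000]

Answer: 7.0000 16.0000 16.0000 27.0000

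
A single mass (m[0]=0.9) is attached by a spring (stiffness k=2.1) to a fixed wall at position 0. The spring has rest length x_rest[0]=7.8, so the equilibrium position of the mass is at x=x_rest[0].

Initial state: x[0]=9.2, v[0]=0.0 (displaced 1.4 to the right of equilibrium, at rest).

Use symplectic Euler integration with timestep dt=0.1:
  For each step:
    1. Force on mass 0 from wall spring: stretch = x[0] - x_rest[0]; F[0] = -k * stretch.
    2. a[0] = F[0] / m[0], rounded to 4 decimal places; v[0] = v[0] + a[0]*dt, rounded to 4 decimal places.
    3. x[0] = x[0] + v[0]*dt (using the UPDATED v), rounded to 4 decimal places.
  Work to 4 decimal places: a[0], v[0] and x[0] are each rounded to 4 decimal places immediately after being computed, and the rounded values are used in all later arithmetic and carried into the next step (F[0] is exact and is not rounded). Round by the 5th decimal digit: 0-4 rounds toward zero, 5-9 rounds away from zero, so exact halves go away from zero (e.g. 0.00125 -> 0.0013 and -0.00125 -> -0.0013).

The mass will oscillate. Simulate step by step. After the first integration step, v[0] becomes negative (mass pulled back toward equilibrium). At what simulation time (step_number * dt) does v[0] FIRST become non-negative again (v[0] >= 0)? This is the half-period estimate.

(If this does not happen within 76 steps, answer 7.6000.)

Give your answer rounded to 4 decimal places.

Step 0: x=[9.2000] v=[0.0000]
Step 1: x=[9.1673] v=[-0.3267]
Step 2: x=[9.1027] v=[-0.6457]
Step 3: x=[9.0077] v=[-0.9497]
Step 4: x=[8.8846] v=[-1.2315]
Step 5: x=[8.7361] v=[-1.4846]
Step 6: x=[8.5658] v=[-1.7030]
Step 7: x=[8.3776] v=[-1.8817]
Step 8: x=[8.1760] v=[-2.0165]
Step 9: x=[7.9656] v=[-2.1042]
Step 10: x=[7.7513] v=[-2.1428]
Step 11: x=[7.5382] v=[-2.1314]
Step 12: x=[7.3312] v=[-2.0703]
Step 13: x=[7.1351] v=[-1.9609]
Step 14: x=[6.9545] v=[-1.8058]
Step 15: x=[6.7937] v=[-1.6085]
Step 16: x=[6.6563] v=[-1.3737]
Step 17: x=[6.5456] v=[-1.1068]
Step 18: x=[6.4642] v=[-0.8141]
Step 19: x=[6.4140] v=[-0.5024]
Step 20: x=[6.3961] v=[-0.1790]
Step 21: x=[6.4110] v=[0.1486]
First v>=0 after going negative at step 21, time=2.1000

Answer: 2.1000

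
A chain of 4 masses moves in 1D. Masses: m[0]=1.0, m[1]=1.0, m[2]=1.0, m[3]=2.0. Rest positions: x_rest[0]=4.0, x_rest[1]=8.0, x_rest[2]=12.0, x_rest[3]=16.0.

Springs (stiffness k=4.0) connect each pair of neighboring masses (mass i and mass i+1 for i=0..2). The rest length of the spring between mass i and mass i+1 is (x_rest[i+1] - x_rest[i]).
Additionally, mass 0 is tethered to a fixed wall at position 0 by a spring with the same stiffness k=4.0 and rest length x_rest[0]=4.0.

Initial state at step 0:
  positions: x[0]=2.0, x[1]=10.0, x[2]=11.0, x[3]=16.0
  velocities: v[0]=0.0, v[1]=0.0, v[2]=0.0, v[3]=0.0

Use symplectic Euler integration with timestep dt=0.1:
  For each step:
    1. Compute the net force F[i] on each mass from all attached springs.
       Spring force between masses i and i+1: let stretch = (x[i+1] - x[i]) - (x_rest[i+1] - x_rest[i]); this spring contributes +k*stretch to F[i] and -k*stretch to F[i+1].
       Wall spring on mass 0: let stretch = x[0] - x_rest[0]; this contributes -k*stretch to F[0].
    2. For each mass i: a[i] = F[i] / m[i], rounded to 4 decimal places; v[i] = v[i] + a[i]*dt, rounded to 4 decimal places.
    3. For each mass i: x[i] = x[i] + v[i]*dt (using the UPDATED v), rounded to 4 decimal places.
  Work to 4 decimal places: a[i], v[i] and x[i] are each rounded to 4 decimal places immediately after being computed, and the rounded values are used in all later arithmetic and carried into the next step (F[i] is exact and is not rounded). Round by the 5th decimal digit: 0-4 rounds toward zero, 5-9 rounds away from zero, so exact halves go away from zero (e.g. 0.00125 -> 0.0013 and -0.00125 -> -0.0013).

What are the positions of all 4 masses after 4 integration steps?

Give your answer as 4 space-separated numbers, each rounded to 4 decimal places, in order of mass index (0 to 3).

Answer: 3.9713 7.7398 12.2532 15.8501

Derivation:
Step 0: x=[2.0000 10.0000 11.0000 16.0000] v=[0.0000 0.0000 0.0000 0.0000]
Step 1: x=[2.2400 9.7200 11.1600 15.9800] v=[2.4000 -2.8000 1.6000 -0.2000]
Step 2: x=[2.6896 9.1984 11.4552 15.9436] v=[4.4960 -5.2160 2.9520 -0.3640]
Step 3: x=[3.2920 8.5067 11.8397 15.8974] v=[6.0237 -6.9168 3.8446 -0.4617]
Step 4: x=[3.9713 7.7398 12.2532 15.8501] v=[6.7928 -7.6695 4.1345 -0.4732]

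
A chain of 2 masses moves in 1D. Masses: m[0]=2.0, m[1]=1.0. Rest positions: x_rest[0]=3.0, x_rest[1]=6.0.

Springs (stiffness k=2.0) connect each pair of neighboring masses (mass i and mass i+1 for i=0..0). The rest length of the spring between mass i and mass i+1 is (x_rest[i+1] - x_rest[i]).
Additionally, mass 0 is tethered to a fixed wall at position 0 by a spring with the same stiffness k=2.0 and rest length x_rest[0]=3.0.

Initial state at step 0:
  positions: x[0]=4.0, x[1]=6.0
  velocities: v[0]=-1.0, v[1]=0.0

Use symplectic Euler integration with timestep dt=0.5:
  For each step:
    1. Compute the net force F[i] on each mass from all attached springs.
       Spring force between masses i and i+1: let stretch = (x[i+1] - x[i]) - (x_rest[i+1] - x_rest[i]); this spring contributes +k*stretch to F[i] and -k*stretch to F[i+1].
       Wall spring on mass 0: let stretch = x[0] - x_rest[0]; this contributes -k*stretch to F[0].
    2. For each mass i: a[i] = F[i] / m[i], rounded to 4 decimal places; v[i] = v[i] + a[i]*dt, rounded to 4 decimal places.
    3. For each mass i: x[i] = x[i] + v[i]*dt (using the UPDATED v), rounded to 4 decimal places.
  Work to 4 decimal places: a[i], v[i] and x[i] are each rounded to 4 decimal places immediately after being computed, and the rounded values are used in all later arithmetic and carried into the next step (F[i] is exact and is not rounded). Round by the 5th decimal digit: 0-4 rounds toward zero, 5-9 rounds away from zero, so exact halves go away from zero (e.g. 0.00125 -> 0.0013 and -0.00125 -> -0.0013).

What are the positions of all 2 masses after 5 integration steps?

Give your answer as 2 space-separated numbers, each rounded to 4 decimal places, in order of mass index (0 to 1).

Answer: 2.7188 3.8829

Derivation:
Step 0: x=[4.0000 6.0000] v=[-1.0000 0.0000]
Step 1: x=[3.0000 6.5000] v=[-2.0000 1.0000]
Step 2: x=[2.1250 6.7500] v=[-1.7500 0.5000]
Step 3: x=[1.8750 6.1875] v=[-0.5000 -1.1250]
Step 4: x=[2.2344 4.9688] v=[0.7188 -2.4375]
Step 5: x=[2.7188 3.8829] v=[0.9688 -2.1719]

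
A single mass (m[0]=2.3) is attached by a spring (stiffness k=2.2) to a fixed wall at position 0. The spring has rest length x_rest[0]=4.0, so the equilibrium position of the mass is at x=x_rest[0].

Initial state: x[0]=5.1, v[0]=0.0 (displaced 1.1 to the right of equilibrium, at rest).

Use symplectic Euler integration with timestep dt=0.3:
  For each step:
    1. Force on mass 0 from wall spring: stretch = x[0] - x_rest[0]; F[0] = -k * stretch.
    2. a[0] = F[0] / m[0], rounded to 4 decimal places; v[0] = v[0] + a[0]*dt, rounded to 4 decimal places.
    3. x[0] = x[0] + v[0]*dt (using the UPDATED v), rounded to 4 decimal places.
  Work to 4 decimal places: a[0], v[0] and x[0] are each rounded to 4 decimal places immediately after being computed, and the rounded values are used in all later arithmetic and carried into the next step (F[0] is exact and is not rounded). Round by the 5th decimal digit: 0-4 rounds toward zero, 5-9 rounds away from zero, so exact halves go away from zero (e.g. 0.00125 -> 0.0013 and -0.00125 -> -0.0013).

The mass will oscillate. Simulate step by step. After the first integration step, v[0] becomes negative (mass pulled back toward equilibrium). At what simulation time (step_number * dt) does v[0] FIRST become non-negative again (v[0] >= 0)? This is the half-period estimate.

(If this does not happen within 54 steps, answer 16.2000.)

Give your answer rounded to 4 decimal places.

Answer: 3.3000

Derivation:
Step 0: x=[5.1000] v=[0.0000]
Step 1: x=[5.0053] v=[-0.3157]
Step 2: x=[4.8240] v=[-0.6042]
Step 3: x=[4.5718] v=[-0.8407]
Step 4: x=[4.2704] v=[-1.0048]
Step 5: x=[3.9457] v=[-1.0824]
Step 6: x=[3.6257] v=[-1.0668]
Step 7: x=[3.3379] v=[-0.9594]
Step 8: x=[3.1071] v=[-0.7694]
Step 9: x=[2.9531] v=[-0.5132]
Step 10: x=[2.8893] v=[-0.2128]
Step 11: x=[2.9211] v=[0.1059]
First v>=0 after going negative at step 11, time=3.3000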